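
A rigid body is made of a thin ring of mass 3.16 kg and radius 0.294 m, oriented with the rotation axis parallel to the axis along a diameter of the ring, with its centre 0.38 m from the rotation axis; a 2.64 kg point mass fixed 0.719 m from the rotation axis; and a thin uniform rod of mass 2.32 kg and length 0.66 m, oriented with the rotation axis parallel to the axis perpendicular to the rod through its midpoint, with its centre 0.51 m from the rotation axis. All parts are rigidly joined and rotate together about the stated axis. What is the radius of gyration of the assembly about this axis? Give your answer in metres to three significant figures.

0.571

Thin ring: I_cm = (1/2)MR² = (1/2)(3.16)(0.294)² = 0.13657 kg m^2; centre at d = 0.38 m, so I = I_cm + Md² gives I = 0.13657 + (3.16)(0.38)² = 0.59287 kg m^2.
Point mass: I_cm = 0; centre at d = 0.719 m, so I = I_cm + Md² gives I = 0 + (2.64)(0.719)² = 1.3648 kg m^2.
Thin rod: I_cm = (1/12)ML² = (1/12)(2.32)(0.66)² = 0.084216 kg m^2; centre at d = 0.51 m, so I = I_cm + Md² gives I = 0.084216 + (2.32)(0.51)² = 0.68765 kg m^2.
Total I = 2.6453 kg m^2; total mass M = 8.12 kg.
k = √(I/M) = √(2.6453/8.12) = 0.57077 m.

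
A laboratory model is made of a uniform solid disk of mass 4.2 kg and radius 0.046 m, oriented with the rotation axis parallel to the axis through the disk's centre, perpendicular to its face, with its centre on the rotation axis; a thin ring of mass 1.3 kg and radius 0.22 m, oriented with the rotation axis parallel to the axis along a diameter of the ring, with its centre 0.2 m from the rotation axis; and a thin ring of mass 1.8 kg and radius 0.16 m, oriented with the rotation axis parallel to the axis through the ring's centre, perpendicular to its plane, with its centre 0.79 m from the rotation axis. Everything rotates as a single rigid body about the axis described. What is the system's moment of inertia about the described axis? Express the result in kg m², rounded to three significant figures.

Solid disk: I_cm = (1/2)MR² = (1/2)(4.2)(0.046)² = 0.0044436 kg m²; axis through the centre, so I = 0.0044436 kg m².
Thin ring: I_cm = (1/2)MR² = (1/2)(1.3)(0.22)² = 0.03146 kg m²; centre at d = 0.2 m, so the parallel axis theorem gives I = 0.03146 + (1.3)(0.2)² = 0.08346 kg m².
Thin ring: I_cm = MR² = (1.8)(0.16)² = 0.04608 kg m²; centre at d = 0.79 m, so the parallel axis theorem gives I = 0.04608 + (1.8)(0.79)² = 1.1695 kg m².
Total I = 0.0044436 + 0.08346 + 1.1695 = 1.2574 kg m².

1.26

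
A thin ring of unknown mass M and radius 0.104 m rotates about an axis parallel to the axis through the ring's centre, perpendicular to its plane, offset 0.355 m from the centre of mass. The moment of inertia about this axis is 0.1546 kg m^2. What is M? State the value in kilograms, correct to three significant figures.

1.13

I = I_cm + Md² = MR² + Md² = M·[1·(0.104)² + (0.355)²] = M·0.13684.
So M = 0.1546 / 0.13684 = 1.1298 kg.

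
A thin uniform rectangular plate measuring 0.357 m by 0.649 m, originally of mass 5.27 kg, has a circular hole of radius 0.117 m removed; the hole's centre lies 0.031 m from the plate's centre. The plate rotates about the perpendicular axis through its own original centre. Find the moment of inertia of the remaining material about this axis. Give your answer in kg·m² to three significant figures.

Unpierced body about its centre: I₀ = (1/12)M(a²+b²) = (1/12)(5.27)[(0.357)² + (0.649)²] = 0.24095 kg·m².
The removed disk has mass m = M·πr²/(ab) = (5.27)·π(0.117)²/(0.357·0.649) = 0.97818 kg (same uniform areal density).
Its moment of inertia about the rotation axis (parallel-axis theorem): I_hole = (1/2)mr² + md² = (1/2)(0.97818)(0.117)² + (0.97818)(0.031)² = 0.0076352 kg·m².
Treating the hole as negative mass, I = I₀ − I_hole = 0.24095 − 0.0076352 = 0.23331 kg·m².

0.233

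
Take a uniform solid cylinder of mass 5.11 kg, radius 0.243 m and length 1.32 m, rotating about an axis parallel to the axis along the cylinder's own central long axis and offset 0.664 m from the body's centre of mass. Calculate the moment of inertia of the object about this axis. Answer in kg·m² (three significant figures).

2.40

I_cm = (1/2)MR² = (1/2)(5.11)(0.243)² = 0.15087 kg·m²; centre at d = 0.664 m, so the parallel axis theorem gives I = 0.15087 + (5.11)(0.664)² = 2.4038 kg·m².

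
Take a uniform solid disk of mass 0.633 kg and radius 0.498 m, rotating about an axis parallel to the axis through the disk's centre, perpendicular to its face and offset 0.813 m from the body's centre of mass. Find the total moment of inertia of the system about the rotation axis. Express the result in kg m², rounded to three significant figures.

I_cm = (1/2)MR² = (1/2)(0.633)(0.498)² = 0.078493 kg m²; centre at d = 0.813 m, so the parallel axis theorem gives I = 0.078493 + (0.633)(0.813)² = 0.49689 kg m².

0.497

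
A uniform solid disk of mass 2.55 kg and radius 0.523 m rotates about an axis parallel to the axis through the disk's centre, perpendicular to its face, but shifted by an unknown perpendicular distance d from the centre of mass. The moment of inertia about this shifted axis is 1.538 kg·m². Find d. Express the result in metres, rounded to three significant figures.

About the centre-of-mass axis, I_cm = (1/2)MR² = (1/2)(2.55)(0.523)² = 0.34875 kg·m².
Parallel axis theorem: I = I_cm + Md², so Md² = 1.538 − 0.34875 = 1.1893 kg·m².
d = √(1.1893 / 2.55) = 0.68291 m.

0.683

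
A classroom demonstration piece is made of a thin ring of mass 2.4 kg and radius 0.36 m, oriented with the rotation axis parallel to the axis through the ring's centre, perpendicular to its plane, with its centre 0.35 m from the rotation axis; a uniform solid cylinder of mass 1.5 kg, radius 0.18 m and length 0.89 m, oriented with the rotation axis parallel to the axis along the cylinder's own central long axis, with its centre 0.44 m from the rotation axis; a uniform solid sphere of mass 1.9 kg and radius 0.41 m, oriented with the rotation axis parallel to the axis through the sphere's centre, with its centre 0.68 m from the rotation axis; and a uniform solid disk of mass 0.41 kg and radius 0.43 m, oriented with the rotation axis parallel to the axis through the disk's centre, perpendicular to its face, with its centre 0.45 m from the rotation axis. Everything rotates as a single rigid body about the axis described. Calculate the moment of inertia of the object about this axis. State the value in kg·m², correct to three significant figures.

Thin ring: I_cm = MR² = (2.4)(0.36)² = 0.31104 kg·m²; centre at d = 0.35 m, so the parallel axis theorem gives I = 0.31104 + (2.4)(0.35)² = 0.60504 kg·m².
Solid cylinder: I_cm = (1/2)MR² = (1/2)(1.5)(0.18)² = 0.0243 kg·m²; centre at d = 0.44 m, so the parallel axis theorem gives I = 0.0243 + (1.5)(0.44)² = 0.3147 kg·m².
Solid sphere: I_cm = (2/5)MR² = (2/5)(1.9)(0.41)² = 0.12776 kg·m²; centre at d = 0.68 m, so the parallel axis theorem gives I = 0.12776 + (1.9)(0.68)² = 1.0063 kg·m².
Solid disk: I_cm = (1/2)MR² = (1/2)(0.41)(0.43)² = 0.037904 kg·m²; centre at d = 0.45 m, so the parallel axis theorem gives I = 0.037904 + (0.41)(0.45)² = 0.12093 kg·m².
Total I = 0.60504 + 0.3147 + 1.0063 + 0.12093 = 2.047 kg·m².

2.05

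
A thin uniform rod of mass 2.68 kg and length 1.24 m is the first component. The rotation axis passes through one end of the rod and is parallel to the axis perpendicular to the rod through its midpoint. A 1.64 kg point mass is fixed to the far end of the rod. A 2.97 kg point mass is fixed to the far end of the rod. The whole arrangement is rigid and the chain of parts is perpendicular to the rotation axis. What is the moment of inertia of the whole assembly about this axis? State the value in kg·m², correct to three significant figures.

8.46

Thin rod: I_cm = (1/12)ML² = (1/12)(2.68)(1.24)² = 0.3434 kg·m²; centre at d = 0.62 m, so I = I_cm + Md² gives I = 0.3434 + (2.68)(0.62)² = 1.3736 kg·m².
Point mass: I_cm = 0; centre at d = 0.62 + 0.62 = 1.24 m, so I = I_cm + Md² gives I = 0 + (1.64)(1.24)² = 2.5217 kg·m².
Point mass: I_cm = 0; centre at d = 0.62 + 0.62 = 1.24 m, so I = I_cm + Md² gives I = 0 + (2.97)(1.24)² = 4.5667 kg·m².
Total I = 1.3736 + 2.5217 + 4.5667 = 8.4619 kg·m².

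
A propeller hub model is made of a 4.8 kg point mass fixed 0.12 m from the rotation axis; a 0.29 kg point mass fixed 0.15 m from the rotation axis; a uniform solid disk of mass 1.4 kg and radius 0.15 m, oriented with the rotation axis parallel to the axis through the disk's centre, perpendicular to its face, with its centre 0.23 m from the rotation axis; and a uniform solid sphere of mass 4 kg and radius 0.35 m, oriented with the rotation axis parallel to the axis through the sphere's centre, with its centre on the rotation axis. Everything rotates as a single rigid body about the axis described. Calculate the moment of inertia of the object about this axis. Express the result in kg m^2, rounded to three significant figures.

Point mass: I_cm = 0; centre at d = 0.12 m, so I = I_cm + Md² gives I = 0 + (4.8)(0.12)² = 0.06912 kg m^2.
Point mass: I_cm = 0; centre at d = 0.15 m, so I = I_cm + Md² gives I = 0 + (0.29)(0.15)² = 0.006525 kg m^2.
Solid disk: I_cm = (1/2)MR² = (1/2)(1.4)(0.15)² = 0.01575 kg m^2; centre at d = 0.23 m, so I = I_cm + Md² gives I = 0.01575 + (1.4)(0.23)² = 0.08981 kg m^2.
Solid sphere: I_cm = (2/5)MR² = (2/5)(4)(0.35)² = 0.196 kg m^2; axis through the centre, so I = 0.196 kg m^2.
Total I = 0.06912 + 0.006525 + 0.08981 + 0.196 = 0.36145 kg m^2.

0.361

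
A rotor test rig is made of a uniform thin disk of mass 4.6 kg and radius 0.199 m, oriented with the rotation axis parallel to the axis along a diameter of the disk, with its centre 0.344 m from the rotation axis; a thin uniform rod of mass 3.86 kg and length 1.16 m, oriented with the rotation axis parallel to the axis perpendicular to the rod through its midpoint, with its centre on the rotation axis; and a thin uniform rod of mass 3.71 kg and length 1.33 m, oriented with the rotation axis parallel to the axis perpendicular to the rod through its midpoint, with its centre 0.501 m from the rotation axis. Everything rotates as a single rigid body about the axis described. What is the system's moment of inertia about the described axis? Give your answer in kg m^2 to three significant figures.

2.50

Thin disk: I_cm = (1/4)MR² = (1/4)(4.6)(0.199)² = 0.045541 kg m^2; centre at d = 0.344 m, so the parallel axis theorem gives I = 0.045541 + (4.6)(0.344)² = 0.58989 kg m^2.
Thin rod: I_cm = (1/12)ML² = (1/12)(3.86)(1.16)² = 0.43283 kg m^2; axis through the centre, so I = 0.43283 kg m^2.
Thin rod: I_cm = (1/12)ML² = (1/12)(3.71)(1.33)² = 0.54688 kg m^2; centre at d = 0.501 m, so the parallel axis theorem gives I = 0.54688 + (3.71)(0.501)² = 1.4781 kg m^2.
Total I = 0.58989 + 0.43283 + 1.4781 = 2.5008 kg m^2.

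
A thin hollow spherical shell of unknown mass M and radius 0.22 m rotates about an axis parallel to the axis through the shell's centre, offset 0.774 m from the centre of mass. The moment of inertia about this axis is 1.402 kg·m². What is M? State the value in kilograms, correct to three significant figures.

2.22

I = I_cm + Md² = (2/3)MR² + Md² = M·[0.666667·(0.22)² + (0.774)²] = M·0.63134.
So M = 1.402 / 0.63134 = 2.2207 kg.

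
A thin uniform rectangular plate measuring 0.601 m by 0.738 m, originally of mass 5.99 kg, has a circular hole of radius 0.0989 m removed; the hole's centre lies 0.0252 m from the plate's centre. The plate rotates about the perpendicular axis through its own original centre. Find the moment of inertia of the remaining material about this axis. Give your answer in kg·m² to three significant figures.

Unpierced body about its centre: I₀ = (1/12)M(a²+b²) = (1/12)(5.99)[(0.601)² + (0.738)²] = 0.45217 kg·m².
The removed disk has mass m = M·πr²/(ab) = (5.99)·π(0.0989)²/(0.601·0.738) = 0.41499 kg (same uniform areal density).
Its moment of inertia about the rotation axis (parallel-axis theorem): I_hole = (1/2)mr² + md² = (1/2)(0.41499)(0.0989)² + (0.41499)(0.0252)² = 0.0022931 kg·m².
Treating the hole as negative mass, I = I₀ − I_hole = 0.45217 − 0.0022931 = 0.44987 kg·m².

0.450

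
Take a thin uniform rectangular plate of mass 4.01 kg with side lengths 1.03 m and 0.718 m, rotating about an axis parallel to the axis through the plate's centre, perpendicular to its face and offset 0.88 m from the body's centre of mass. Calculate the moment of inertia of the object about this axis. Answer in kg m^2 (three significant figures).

3.63

I_cm = (1/12)M(a²+b²) = (1/12)(4.01)[(1.03)² + (0.718)²] = 0.52679 kg m^2; centre at d = 0.88 m, so the parallel axis theorem gives I = 0.52679 + (4.01)(0.88)² = 3.6321 kg m^2.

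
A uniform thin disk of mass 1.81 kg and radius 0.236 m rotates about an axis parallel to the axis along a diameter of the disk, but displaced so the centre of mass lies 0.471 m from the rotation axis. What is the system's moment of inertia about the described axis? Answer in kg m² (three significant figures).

0.427

I_cm = (1/4)MR² = (1/4)(1.81)(0.236)² = 0.025202 kg m²; centre at d = 0.471 m, so the parallel axis theorem gives I = 0.025202 + (1.81)(0.471)² = 0.42673 kg m².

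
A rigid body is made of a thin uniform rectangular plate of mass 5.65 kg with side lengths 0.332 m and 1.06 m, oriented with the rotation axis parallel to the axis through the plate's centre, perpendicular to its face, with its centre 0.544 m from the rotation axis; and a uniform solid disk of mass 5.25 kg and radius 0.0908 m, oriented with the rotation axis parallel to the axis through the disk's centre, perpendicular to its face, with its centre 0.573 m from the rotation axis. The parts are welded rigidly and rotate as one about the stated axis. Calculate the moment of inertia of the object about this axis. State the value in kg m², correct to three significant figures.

Rectangular plate: I_cm = (1/12)M(a²+b²) = (1/12)(5.65)[(0.332)² + (1.06)²] = 0.58093 kg m²; centre at d = 0.544 m, so I = I_cm + Md² gives I = 0.58093 + (5.65)(0.544)² = 2.253 kg m².
Solid disk: I_cm = (1/2)MR² = (1/2)(5.25)(0.0908)² = 0.021642 kg m²; centre at d = 0.573 m, so I = I_cm + Md² gives I = 0.021642 + (5.25)(0.573)² = 1.7454 kg m².
Total I = 2.253 + 1.7454 = 3.9983 kg m².

4.00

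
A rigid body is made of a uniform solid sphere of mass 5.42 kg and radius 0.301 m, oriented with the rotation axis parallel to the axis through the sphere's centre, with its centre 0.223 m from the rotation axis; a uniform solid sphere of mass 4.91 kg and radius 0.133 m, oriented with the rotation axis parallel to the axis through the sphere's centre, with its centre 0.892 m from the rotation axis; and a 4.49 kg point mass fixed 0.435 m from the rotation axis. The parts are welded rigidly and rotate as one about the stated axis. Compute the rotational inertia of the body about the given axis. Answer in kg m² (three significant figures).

Solid sphere: I_cm = (2/5)MR² = (2/5)(5.42)(0.301)² = 0.19642 kg m²; centre at d = 0.223 m, so I = I_cm + Md² gives I = 0.19642 + (5.42)(0.223)² = 0.46595 kg m².
Solid sphere: I_cm = (2/5)MR² = (2/5)(4.91)(0.133)² = 0.034741 kg m²; centre at d = 0.892 m, so I = I_cm + Md² gives I = 0.034741 + (4.91)(0.892)² = 3.9415 kg m².
Point mass: I_cm = 0; centre at d = 0.435 m, so I = I_cm + Md² gives I = 0 + (4.49)(0.435)² = 0.84962 kg m².
Total I = 0.46595 + 3.9415 + 0.84962 = 5.257 kg m².

5.26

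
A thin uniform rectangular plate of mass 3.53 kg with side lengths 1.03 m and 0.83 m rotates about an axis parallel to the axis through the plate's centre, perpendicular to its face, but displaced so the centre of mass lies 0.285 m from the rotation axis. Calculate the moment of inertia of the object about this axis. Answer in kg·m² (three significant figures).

I_cm = (1/12)M(a²+b²) = (1/12)(3.53)[(1.03)² + (0.83)²] = 0.51473 kg·m²; centre at d = 0.285 m, so the parallel axis theorem gives I = 0.51473 + (3.53)(0.285)² = 0.80146 kg·m².

0.801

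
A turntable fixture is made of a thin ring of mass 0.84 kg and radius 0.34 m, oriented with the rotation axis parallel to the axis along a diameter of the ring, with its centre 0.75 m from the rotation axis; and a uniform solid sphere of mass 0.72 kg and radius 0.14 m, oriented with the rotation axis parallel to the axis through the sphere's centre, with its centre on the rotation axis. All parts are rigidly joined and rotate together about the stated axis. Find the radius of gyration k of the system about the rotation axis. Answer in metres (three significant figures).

Thin ring: I_cm = (1/2)MR² = (1/2)(0.84)(0.34)² = 0.048552 kg m^2; centre at d = 0.75 m, so I = I_cm + Md² gives I = 0.048552 + (0.84)(0.75)² = 0.52105 kg m^2.
Solid sphere: I_cm = (2/5)MR² = (2/5)(0.72)(0.14)² = 0.0056448 kg m^2; axis through the centre, so I = 0.0056448 kg m^2.
Total I = 0.5267 kg m^2; total mass M = 1.56 kg.
k = √(I/M) = √(0.5267/1.56) = 0.58106 m.

0.581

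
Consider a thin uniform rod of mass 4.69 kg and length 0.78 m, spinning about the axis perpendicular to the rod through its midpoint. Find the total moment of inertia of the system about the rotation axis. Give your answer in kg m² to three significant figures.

0.238

I_cm = (1/12)ML² = (1/12)(4.69)(0.78)² = 0.23778 kg m²; axis through the centre, so I = 0.23778 kg m².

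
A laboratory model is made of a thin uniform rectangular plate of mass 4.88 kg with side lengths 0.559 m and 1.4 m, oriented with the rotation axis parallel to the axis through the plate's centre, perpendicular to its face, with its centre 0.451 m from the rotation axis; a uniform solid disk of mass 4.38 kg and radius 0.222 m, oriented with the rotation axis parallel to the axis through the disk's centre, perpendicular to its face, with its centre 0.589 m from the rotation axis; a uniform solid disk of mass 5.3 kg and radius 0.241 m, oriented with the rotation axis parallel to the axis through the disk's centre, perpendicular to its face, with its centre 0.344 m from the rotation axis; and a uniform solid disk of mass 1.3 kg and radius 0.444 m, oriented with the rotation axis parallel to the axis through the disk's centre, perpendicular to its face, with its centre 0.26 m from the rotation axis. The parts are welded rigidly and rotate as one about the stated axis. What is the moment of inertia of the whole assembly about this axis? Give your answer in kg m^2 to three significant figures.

Rectangular plate: I_cm = (1/12)M(a²+b²) = (1/12)(4.88)[(0.559)² + (1.4)²] = 0.92414 kg m^2; centre at d = 0.451 m, so the parallel axis theorem gives I = 0.92414 + (4.88)(0.451)² = 1.9167 kg m^2.
Solid disk: I_cm = (1/2)MR² = (1/2)(4.38)(0.222)² = 0.10793 kg m^2; centre at d = 0.589 m, so the parallel axis theorem gives I = 0.10793 + (4.38)(0.589)² = 1.6274 kg m^2.
Solid disk: I_cm = (1/2)MR² = (1/2)(5.3)(0.241)² = 0.15391 kg m^2; centre at d = 0.344 m, so the parallel axis theorem gives I = 0.15391 + (5.3)(0.344)² = 0.7811 kg m^2.
Solid disk: I_cm = (1/2)MR² = (1/2)(1.3)(0.444)² = 0.12814 kg m^2; centre at d = 0.26 m, so the parallel axis theorem gives I = 0.12814 + (1.3)(0.26)² = 0.21602 kg m^2.
Total I = 1.9167 + 1.6274 + 0.7811 + 0.21602 = 4.5413 kg m^2.

4.54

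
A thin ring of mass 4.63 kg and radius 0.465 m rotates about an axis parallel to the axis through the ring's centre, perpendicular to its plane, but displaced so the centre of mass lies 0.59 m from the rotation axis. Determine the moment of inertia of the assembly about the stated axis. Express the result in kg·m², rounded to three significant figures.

I_cm = MR² = (4.63)(0.465)² = 1.0011 kg·m²; centre at d = 0.59 m, so the parallel axis theorem gives I = 1.0011 + (4.63)(0.59)² = 2.6128 kg·m².

2.61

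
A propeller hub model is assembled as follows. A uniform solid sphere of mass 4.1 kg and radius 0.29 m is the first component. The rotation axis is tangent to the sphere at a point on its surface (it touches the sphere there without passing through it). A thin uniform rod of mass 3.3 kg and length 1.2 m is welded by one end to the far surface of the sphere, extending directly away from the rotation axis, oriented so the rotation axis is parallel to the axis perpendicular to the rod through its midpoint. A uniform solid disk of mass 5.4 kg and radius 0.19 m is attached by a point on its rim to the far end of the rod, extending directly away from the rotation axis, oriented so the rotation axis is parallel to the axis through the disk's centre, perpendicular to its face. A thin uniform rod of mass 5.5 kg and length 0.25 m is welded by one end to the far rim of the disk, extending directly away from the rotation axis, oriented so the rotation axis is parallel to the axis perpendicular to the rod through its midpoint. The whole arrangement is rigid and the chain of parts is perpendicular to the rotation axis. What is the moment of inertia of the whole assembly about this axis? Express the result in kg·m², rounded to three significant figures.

Solid sphere: I_cm = (2/5)MR² = (2/5)(4.1)(0.29)² = 0.13792 kg·m²; centre at d = 0.29 m, so I = I_cm + Md² gives I = 0.13792 + (4.1)(0.29)² = 0.48273 kg·m².
Thin rod: I_cm = (1/12)ML² = (1/12)(3.3)(1.2)² = 0.396 kg·m²; centre at d = 0.29 + 0.29 + 0.6 = 1.18 m, so I = I_cm + Md² gives I = 0.396 + (3.3)(1.18)² = 4.9909 kg·m².
Solid disk: I_cm = (1/2)MR² = (1/2)(5.4)(0.19)² = 0.09747 kg·m²; centre at d = 0.29 + 0.29 + 0.6 + 0.6 + 0.19 = 1.97 m, so I = I_cm + Md² gives I = 0.09747 + (5.4)(1.97)² = 21.054 kg·m².
Thin rod: I_cm = (1/12)ML² = (1/12)(5.5)(0.25)² = 0.028646 kg·m²; centre at d = 0.29 + 0.29 + 0.6 + 0.6 + 0.19 + 0.19 + 0.125 = 2.285 m, so I = I_cm + Md² gives I = 0.028646 + (5.5)(2.285)² = 28.745 kg·m².
Total I = 0.48273 + 4.9909 + 21.054 + 28.745 = 55.273 kg·m².

55.3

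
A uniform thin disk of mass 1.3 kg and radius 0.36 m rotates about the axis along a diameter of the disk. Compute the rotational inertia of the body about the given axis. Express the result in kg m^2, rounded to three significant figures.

I_cm = (1/4)MR² = (1/4)(1.3)(0.36)² = 0.04212 kg m^2; axis through the centre, so I = 0.04212 kg m^2.

0.0421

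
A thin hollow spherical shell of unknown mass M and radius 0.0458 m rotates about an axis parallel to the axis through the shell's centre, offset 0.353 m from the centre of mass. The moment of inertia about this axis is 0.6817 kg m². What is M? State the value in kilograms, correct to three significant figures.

I = I_cm + Md² = (2/3)MR² + Md² = M·[0.666667·(0.0458)² + (0.353)²] = M·0.12601.
So M = 0.6817 / 0.12601 = 5.41 kg.

5.41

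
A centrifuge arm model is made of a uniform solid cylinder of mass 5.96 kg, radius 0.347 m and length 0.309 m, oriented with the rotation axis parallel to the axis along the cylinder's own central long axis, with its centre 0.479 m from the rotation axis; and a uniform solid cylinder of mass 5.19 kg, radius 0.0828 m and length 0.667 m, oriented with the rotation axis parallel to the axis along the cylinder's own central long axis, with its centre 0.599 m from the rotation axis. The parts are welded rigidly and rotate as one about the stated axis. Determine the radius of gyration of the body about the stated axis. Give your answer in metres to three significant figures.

0.569

Solid cylinder: I_cm = (1/2)MR² = (1/2)(5.96)(0.347)² = 0.35882 kg m^2; centre at d = 0.479 m, so the parallel axis theorem gives I = 0.35882 + (5.96)(0.479)² = 1.7263 kg m^2.
Solid cylinder: I_cm = (1/2)MR² = (1/2)(5.19)(0.0828)² = 0.017791 kg m^2; centre at d = 0.599 m, so the parallel axis theorem gives I = 0.017791 + (5.19)(0.599)² = 1.88 kg m^2.
Total I = 3.6063 kg m^2; total mass M = 11.15 kg.
k = √(I/M) = √(3.6063/11.15) = 0.56871 m.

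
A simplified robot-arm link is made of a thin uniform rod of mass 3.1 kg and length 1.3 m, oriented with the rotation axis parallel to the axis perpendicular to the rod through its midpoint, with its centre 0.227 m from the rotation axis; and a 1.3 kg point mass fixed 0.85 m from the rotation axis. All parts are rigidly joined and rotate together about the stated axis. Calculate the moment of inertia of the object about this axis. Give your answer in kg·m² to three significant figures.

1.54

Thin rod: I_cm = (1/12)ML² = (1/12)(3.1)(1.3)² = 0.43658 kg·m²; centre at d = 0.227 m, so the parallel axis theorem gives I = 0.43658 + (3.1)(0.227)² = 0.59632 kg·m².
Point mass: I_cm = 0; centre at d = 0.85 m, so the parallel axis theorem gives I = 0 + (1.3)(0.85)² = 0.93925 kg·m².
Total I = 0.59632 + 0.93925 = 1.5356 kg·m².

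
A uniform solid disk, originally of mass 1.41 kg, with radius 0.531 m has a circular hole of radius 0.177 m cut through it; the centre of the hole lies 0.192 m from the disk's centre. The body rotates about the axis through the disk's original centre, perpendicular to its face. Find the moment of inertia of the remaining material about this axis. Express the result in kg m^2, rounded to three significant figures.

Unpierced body about its centre: I₀ = (1/2)MR² = (1/2)(1.41)(0.531)² = 0.19878 kg m^2.
The removed disk has mass m = M·(r/R)² = (1.41)(0.177/0.531)² = 0.15667 kg (same uniform areal density).
Its moment of inertia about the rotation axis (parallel-axis theorem): I_hole = (1/2)mr² + md² = (1/2)(0.15667)(0.177)² + (0.15667)(0.192)² = 0.0082295 kg m^2.
Treating the hole as negative mass, I = I₀ − I_hole = 0.19878 − 0.0082295 = 0.19055 kg m^2.

0.191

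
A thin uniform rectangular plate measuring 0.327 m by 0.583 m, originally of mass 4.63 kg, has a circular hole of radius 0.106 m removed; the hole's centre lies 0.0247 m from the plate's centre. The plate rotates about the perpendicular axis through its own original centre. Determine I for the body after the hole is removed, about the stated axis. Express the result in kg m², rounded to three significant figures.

0.167

Unpierced body about its centre: I₀ = (1/12)M(a²+b²) = (1/12)(4.63)[(0.327)² + (0.583)²] = 0.1724 kg m².
The removed disk has mass m = M·πr²/(ab) = (4.63)·π(0.106)²/(0.327·0.583) = 0.85729 kg (same uniform areal density).
Its moment of inertia about the rotation axis (parallel-axis theorem): I_hole = (1/2)mr² + md² = (1/2)(0.85729)(0.106)² + (0.85729)(0.0247)² = 0.0053393 kg m².
Treating the hole as negative mass, I = I₀ − I_hole = 0.1724 − 0.0053393 = 0.16706 kg m².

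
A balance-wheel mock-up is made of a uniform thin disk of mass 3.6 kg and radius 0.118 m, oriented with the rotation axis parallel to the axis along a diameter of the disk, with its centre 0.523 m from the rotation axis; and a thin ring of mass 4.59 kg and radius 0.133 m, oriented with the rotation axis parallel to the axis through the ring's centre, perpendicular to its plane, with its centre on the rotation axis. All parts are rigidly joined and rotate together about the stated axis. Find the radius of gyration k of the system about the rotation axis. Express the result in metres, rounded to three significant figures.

0.363

Thin disk: I_cm = (1/4)MR² = (1/4)(3.6)(0.118)² = 0.012532 kg m^2; centre at d = 0.523 m, so the parallel axis theorem gives I = 0.012532 + (3.6)(0.523)² = 0.99724 kg m^2.
Thin ring: I_cm = MR² = (4.59)(0.133)² = 0.081193 kg m^2; axis through the centre, so I = 0.081193 kg m^2.
Total I = 1.0784 kg m^2; total mass M = 8.19 kg.
k = √(I/M) = √(1.0784/8.19) = 0.36287 m.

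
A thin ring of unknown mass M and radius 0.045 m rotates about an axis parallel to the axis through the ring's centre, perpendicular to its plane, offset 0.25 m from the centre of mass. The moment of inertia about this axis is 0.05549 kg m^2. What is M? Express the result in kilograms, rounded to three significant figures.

0.860

I = I_cm + Md² = MR² + Md² = M·[1·(0.045)² + (0.25)²] = M·0.064525.
So M = 0.05549 / 0.064525 = 0.85998 kg.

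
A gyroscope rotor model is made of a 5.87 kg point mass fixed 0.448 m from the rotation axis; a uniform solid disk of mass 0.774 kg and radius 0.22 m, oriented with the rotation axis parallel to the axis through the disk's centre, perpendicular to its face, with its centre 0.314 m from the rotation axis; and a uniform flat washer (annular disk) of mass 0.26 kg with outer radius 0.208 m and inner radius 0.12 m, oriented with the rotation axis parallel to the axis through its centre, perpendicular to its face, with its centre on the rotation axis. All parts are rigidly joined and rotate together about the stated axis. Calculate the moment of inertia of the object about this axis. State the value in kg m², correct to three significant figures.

Point mass: I_cm = 0; centre at d = 0.448 m, so the parallel axis theorem gives I = 0 + (5.87)(0.448)² = 1.1781 kg m².
Solid disk: I_cm = (1/2)MR² = (1/2)(0.774)(0.22)² = 0.018731 kg m²; centre at d = 0.314 m, so the parallel axis theorem gives I = 0.018731 + (0.774)(0.314)² = 0.095044 kg m².
Annular disk: I_cm = (1/2)M(R²+r²) = (1/2)(0.26)[(0.208)² + (0.12)²] = 0.0074963 kg m²; axis through the centre, so I = 0.0074963 kg m².
Total I = 1.1781 + 0.095044 + 0.0074963 = 1.2807 kg m².

1.28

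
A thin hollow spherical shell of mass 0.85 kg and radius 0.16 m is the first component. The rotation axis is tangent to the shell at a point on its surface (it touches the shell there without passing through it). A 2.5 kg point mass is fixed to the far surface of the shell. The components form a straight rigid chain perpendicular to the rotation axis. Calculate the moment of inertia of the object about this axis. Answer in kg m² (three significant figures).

0.292

Spherical shell: I_cm = (2/3)MR² = (2/3)(0.85)(0.16)² = 0.014507 kg m²; centre at d = 0.16 m, so I = I_cm + Md² gives I = 0.014507 + (0.85)(0.16)² = 0.036267 kg m².
Point mass: I_cm = 0; centre at d = 0.16 + 0.16 = 0.32 m, so I = I_cm + Md² gives I = 0 + (2.5)(0.32)² = 0.256 kg m².
Total I = 0.036267 + 0.256 = 0.29227 kg m².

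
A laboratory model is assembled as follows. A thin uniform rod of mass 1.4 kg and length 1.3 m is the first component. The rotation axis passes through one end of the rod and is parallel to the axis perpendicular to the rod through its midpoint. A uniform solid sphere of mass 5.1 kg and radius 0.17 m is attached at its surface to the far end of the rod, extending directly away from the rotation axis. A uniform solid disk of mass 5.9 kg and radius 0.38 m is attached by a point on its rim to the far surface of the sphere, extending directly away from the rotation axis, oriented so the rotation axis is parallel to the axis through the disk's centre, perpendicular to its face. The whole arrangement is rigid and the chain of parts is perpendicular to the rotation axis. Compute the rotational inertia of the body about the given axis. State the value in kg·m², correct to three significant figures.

36.4

Thin rod: I_cm = (1/12)ML² = (1/12)(1.4)(1.3)² = 0.19717 kg·m²; centre at d = 0.65 m, so I = I_cm + Md² gives I = 0.19717 + (1.4)(0.65)² = 0.78867 kg·m².
Solid sphere: I_cm = (2/5)MR² = (2/5)(5.1)(0.17)² = 0.058956 kg·m²; centre at d = 0.65 + 0.65 + 0.17 = 1.47 m, so I = I_cm + Md² gives I = 0.058956 + (5.1)(1.47)² = 11.08 kg·m².
Solid disk: I_cm = (1/2)MR² = (1/2)(5.9)(0.38)² = 0.42598 kg·m²; centre at d = 0.65 + 0.65 + 0.17 + 0.17 + 0.38 = 2.02 m, so I = I_cm + Md² gives I = 0.42598 + (5.9)(2.02)² = 24.5 kg·m².
Total I = 0.78867 + 11.08 + 24.5 = 36.369 kg·m².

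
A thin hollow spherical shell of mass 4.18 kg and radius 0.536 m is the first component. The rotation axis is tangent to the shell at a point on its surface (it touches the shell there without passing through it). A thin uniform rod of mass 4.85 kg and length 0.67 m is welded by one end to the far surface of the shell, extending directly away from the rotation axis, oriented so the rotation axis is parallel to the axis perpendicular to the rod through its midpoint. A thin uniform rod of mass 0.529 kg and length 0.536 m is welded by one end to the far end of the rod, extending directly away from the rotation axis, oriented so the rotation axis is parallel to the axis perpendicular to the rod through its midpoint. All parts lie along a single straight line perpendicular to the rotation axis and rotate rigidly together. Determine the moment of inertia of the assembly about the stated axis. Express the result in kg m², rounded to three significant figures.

13.9

Spherical shell: I_cm = (2/3)MR² = (2/3)(4.18)(0.536)² = 0.8006 kg m²; centre at d = 0.536 m, so I = I_cm + Md² gives I = 0.8006 + (4.18)(0.536)² = 2.0015 kg m².
Thin rod: I_cm = (1/12)ML² = (1/12)(4.85)(0.67)² = 0.18143 kg m²; centre at d = 0.536 + 0.536 + 0.335 = 1.407 m, so I = I_cm + Md² gives I = 0.18143 + (4.85)(1.407)² = 9.7827 kg m².
Thin rod: I_cm = (1/12)ML² = (1/12)(0.529)(0.536)² = 0.012665 kg m²; centre at d = 0.536 + 0.536 + 0.335 + 0.335 + 0.268 = 2.01 m, so I = I_cm + Md² gives I = 0.012665 + (0.529)(2.01)² = 2.1499 kg m².
Total I = 2.0015 + 9.7827 + 2.1499 = 13.934 kg m².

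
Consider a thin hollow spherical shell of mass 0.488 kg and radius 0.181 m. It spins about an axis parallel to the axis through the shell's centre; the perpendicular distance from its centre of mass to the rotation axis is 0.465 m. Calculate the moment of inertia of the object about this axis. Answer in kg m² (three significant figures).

I_cm = (2/3)MR² = (2/3)(0.488)(0.181)² = 0.010658 kg m²; centre at d = 0.465 m, so the parallel axis theorem gives I = 0.010658 + (0.488)(0.465)² = 0.11618 kg m².

0.116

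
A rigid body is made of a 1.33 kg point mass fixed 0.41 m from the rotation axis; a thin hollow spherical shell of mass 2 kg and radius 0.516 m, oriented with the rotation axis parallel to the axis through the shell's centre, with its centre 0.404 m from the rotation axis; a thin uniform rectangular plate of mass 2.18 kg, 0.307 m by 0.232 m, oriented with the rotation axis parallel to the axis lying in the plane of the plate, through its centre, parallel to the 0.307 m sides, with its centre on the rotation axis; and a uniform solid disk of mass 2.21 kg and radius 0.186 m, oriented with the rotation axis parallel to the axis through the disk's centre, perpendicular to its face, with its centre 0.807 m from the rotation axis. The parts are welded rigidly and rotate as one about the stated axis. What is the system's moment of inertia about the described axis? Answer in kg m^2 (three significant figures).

Point mass: I_cm = 0; centre at d = 0.41 m, so the parallel axis theorem gives I = 0 + (1.33)(0.41)² = 0.22357 kg m^2.
Spherical shell: I_cm = (2/3)MR² = (2/3)(2)(0.516)² = 0.35501 kg m^2; centre at d = 0.404 m, so the parallel axis theorem gives I = 0.35501 + (2)(0.404)² = 0.68144 kg m^2.
Rectangular plate: I_cm = (1/12)Mb² = (1/12)(2.18)(0.232)² = 0.009778 kg m^2; axis through the centre, so I = 0.009778 kg m^2.
Solid disk: I_cm = (1/2)MR² = (1/2)(2.21)(0.186)² = 0.038229 kg m^2; centre at d = 0.807 m, so the parallel axis theorem gives I = 0.038229 + (2.21)(0.807)² = 1.4775 kg m^2.
Total I = 0.22357 + 0.68144 + 0.009778 + 1.4775 = 2.3923 kg m^2.

2.39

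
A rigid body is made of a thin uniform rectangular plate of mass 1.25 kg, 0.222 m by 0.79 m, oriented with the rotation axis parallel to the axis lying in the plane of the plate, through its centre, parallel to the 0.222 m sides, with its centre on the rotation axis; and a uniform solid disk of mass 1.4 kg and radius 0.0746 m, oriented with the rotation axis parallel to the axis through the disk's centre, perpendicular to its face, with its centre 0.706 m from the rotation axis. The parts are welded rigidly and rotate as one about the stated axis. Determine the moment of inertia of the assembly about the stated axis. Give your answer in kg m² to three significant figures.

Rectangular plate: I_cm = (1/12)Mb² = (1/12)(1.25)(0.79)² = 0.06501 kg m²; axis through the centre, so I = 0.06501 kg m².
Solid disk: I_cm = (1/2)MR² = (1/2)(1.4)(0.0746)² = 0.0038956 kg m²; centre at d = 0.706 m, so the parallel axis theorem gives I = 0.0038956 + (1.4)(0.706)² = 0.70171 kg m².
Total I = 0.06501 + 0.70171 = 0.76672 kg m².

0.767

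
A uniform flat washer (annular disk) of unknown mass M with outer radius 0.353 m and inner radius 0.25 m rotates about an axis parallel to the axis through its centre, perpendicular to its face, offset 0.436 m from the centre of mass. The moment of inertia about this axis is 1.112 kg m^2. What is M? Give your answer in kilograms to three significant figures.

3.92

I = I_cm + Md² = (1/2)M(R²+r²) + Md² = M·[0.5·[(0.353)² + (0.25)²] + (0.436)²] = M·0.28365.
So M = 1.112 / 0.28365 = 3.9203 kg.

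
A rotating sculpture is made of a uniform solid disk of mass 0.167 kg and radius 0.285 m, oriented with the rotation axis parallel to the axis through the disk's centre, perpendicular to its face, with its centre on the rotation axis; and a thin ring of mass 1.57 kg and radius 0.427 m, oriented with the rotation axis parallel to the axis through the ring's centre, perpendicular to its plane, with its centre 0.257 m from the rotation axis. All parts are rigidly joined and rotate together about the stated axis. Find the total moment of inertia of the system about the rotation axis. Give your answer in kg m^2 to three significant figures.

Solid disk: I_cm = (1/2)MR² = (1/2)(0.167)(0.285)² = 0.0067823 kg m^2; axis through the centre, so I = 0.0067823 kg m^2.
Thin ring: I_cm = MR² = (1.57)(0.427)² = 0.28626 kg m^2; centre at d = 0.257 m, so the parallel axis theorem gives I = 0.28626 + (1.57)(0.257)² = 0.38995 kg m^2.
Total I = 0.0067823 + 0.38995 = 0.39674 kg m^2.

0.397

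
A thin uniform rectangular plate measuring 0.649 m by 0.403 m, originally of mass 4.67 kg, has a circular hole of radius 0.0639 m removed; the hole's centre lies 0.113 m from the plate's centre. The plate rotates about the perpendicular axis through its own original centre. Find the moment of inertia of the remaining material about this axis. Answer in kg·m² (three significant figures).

0.224

Unpierced body about its centre: I₀ = (1/12)M(a²+b²) = (1/12)(4.67)[(0.649)² + (0.403)²] = 0.22712 kg·m².
The removed disk has mass m = M·πr²/(ab) = (4.67)·π(0.0639)²/(0.649·0.403) = 0.22904 kg (same uniform areal density).
Its moment of inertia about the rotation axis (parallel-axis theorem): I_hole = (1/2)mr² + md² = (1/2)(0.22904)(0.0639)² + (0.22904)(0.113)² = 0.0033923 kg·m².
Treating the hole as negative mass, I = I₀ − I_hole = 0.22712 − 0.0033923 = 0.22373 kg·m².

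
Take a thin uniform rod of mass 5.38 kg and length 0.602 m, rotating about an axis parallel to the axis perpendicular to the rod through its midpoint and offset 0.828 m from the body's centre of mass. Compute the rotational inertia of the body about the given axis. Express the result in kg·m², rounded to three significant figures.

3.85

I_cm = (1/12)ML² = (1/12)(5.38)(0.602)² = 0.16248 kg·m²; centre at d = 0.828 m, so the parallel axis theorem gives I = 0.16248 + (5.38)(0.828)² = 3.8509 kg·m².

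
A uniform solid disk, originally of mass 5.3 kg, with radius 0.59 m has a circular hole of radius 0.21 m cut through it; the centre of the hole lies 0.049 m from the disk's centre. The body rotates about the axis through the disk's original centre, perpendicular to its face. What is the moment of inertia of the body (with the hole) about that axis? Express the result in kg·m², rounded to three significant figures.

0.906

Unpierced body about its centre: I₀ = (1/2)MR² = (1/2)(5.3)(0.59)² = 0.92246 kg·m².
The removed disk has mass m = M·(r/R)² = (5.3)(0.21/0.59)² = 0.67144 kg (same uniform areal density).
Its moment of inertia about the rotation axis (parallel-axis theorem): I_hole = (1/2)mr² + md² = (1/2)(0.67144)(0.21)² + (0.67144)(0.049)² = 0.016418 kg·m².
Treating the hole as negative mass, I = I₀ − I_hole = 0.92246 − 0.016418 = 0.90605 kg·m².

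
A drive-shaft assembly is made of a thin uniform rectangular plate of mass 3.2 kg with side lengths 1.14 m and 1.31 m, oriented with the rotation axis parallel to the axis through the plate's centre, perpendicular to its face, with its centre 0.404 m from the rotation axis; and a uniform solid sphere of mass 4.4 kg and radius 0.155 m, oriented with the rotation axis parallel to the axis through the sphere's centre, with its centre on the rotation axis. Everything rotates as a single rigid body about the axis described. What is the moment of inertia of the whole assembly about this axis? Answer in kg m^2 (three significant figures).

1.37

Rectangular plate: I_cm = (1/12)M(a²+b²) = (1/12)(3.2)[(1.14)² + (1.31)²] = 0.80419 kg m^2; centre at d = 0.404 m, so I = I_cm + Md² gives I = 0.80419 + (3.2)(0.404)² = 1.3265 kg m^2.
Solid sphere: I_cm = (2/5)MR² = (2/5)(4.4)(0.155)² = 0.042284 kg m^2; axis through the centre, so I = 0.042284 kg m^2.
Total I = 1.3265 + 0.042284 = 1.3688 kg m^2.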